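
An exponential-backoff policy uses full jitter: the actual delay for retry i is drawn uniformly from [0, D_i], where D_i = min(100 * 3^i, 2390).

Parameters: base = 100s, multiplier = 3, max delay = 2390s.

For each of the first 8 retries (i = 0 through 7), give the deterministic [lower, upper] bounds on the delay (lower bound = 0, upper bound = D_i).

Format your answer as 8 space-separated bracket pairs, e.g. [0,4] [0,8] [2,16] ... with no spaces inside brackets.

Computing bounds per retry:
  i=0: D_i=min(100*3^0,2390)=100, bounds=[0,100]
  i=1: D_i=min(100*3^1,2390)=300, bounds=[0,300]
  i=2: D_i=min(100*3^2,2390)=900, bounds=[0,900]
  i=3: D_i=min(100*3^3,2390)=2390, bounds=[0,2390]
  i=4: D_i=min(100*3^4,2390)=2390, bounds=[0,2390]
  i=5: D_i=min(100*3^5,2390)=2390, bounds=[0,2390]
  i=6: D_i=min(100*3^6,2390)=2390, bounds=[0,2390]
  i=7: D_i=min(100*3^7,2390)=2390, bounds=[0,2390]

Answer: [0,100] [0,300] [0,900] [0,2390] [0,2390] [0,2390] [0,2390] [0,2390]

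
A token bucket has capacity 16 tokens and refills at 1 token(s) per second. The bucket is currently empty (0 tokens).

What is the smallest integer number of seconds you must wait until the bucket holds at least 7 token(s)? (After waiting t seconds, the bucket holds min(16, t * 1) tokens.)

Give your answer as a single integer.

Need t * 1 >= 7, so t >= 7/1.
Smallest integer t = ceil(7/1) = 7.

Answer: 7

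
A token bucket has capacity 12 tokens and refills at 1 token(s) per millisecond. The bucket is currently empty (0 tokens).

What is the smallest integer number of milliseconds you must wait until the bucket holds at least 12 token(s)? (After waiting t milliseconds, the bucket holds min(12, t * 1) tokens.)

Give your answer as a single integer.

Need t * 1 >= 12, so t >= 12/1.
Smallest integer t = ceil(12/1) = 12.

Answer: 12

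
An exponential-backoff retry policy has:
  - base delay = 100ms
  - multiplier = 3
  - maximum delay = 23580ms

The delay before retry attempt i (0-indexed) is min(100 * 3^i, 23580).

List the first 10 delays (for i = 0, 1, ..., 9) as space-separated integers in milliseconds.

Computing each delay:
  i=0: min(100*3^0, 23580) = 100
  i=1: min(100*3^1, 23580) = 300
  i=2: min(100*3^2, 23580) = 900
  i=3: min(100*3^3, 23580) = 2700
  i=4: min(100*3^4, 23580) = 8100
  i=5: min(100*3^5, 23580) = 23580
  i=6: min(100*3^6, 23580) = 23580
  i=7: min(100*3^7, 23580) = 23580
  i=8: min(100*3^8, 23580) = 23580
  i=9: min(100*3^9, 23580) = 23580

Answer: 100 300 900 2700 8100 23580 23580 23580 23580 23580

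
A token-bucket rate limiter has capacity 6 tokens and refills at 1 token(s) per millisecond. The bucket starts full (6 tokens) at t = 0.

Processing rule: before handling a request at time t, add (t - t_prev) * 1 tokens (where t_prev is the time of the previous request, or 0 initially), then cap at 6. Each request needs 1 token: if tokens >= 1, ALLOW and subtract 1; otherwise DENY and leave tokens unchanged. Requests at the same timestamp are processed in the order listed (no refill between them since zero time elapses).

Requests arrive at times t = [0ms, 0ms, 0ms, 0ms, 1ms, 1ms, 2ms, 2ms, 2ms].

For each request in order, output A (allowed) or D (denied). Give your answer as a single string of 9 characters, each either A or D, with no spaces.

Simulating step by step:
  req#1 t=0ms: ALLOW
  req#2 t=0ms: ALLOW
  req#3 t=0ms: ALLOW
  req#4 t=0ms: ALLOW
  req#5 t=1ms: ALLOW
  req#6 t=1ms: ALLOW
  req#7 t=2ms: ALLOW
  req#8 t=2ms: ALLOW
  req#9 t=2ms: DENY

Answer: AAAAAAAAD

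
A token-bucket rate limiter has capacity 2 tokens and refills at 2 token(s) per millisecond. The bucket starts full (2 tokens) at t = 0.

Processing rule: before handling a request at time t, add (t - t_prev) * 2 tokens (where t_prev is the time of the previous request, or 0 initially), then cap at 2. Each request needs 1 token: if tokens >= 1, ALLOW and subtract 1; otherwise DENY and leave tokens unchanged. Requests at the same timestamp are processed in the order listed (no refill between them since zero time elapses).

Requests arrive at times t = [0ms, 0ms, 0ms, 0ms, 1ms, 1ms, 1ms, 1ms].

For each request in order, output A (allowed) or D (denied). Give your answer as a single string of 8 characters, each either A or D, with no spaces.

Simulating step by step:
  req#1 t=0ms: ALLOW
  req#2 t=0ms: ALLOW
  req#3 t=0ms: DENY
  req#4 t=0ms: DENY
  req#5 t=1ms: ALLOW
  req#6 t=1ms: ALLOW
  req#7 t=1ms: DENY
  req#8 t=1ms: DENY

Answer: AADDAADD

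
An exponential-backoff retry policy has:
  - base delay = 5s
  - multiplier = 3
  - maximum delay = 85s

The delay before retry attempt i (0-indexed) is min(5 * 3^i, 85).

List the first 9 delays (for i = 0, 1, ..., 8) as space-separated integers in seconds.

Answer: 5 15 45 85 85 85 85 85 85

Derivation:
Computing each delay:
  i=0: min(5*3^0, 85) = 5
  i=1: min(5*3^1, 85) = 15
  i=2: min(5*3^2, 85) = 45
  i=3: min(5*3^3, 85) = 85
  i=4: min(5*3^4, 85) = 85
  i=5: min(5*3^5, 85) = 85
  i=6: min(5*3^6, 85) = 85
  i=7: min(5*3^7, 85) = 85
  i=8: min(5*3^8, 85) = 85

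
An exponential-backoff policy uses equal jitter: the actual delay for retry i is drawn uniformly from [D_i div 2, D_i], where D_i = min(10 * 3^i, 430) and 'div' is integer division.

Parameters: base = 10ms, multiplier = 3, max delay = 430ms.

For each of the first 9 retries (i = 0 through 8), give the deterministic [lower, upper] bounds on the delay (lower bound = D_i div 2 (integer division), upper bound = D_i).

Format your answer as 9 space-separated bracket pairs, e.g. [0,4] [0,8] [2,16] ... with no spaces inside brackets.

Computing bounds per retry:
  i=0: D_i=min(10*3^0,430)=10, bounds=[5,10]
  i=1: D_i=min(10*3^1,430)=30, bounds=[15,30]
  i=2: D_i=min(10*3^2,430)=90, bounds=[45,90]
  i=3: D_i=min(10*3^3,430)=270, bounds=[135,270]
  i=4: D_i=min(10*3^4,430)=430, bounds=[215,430]
  i=5: D_i=min(10*3^5,430)=430, bounds=[215,430]
  i=6: D_i=min(10*3^6,430)=430, bounds=[215,430]
  i=7: D_i=min(10*3^7,430)=430, bounds=[215,430]
  i=8: D_i=min(10*3^8,430)=430, bounds=[215,430]

Answer: [5,10] [15,30] [45,90] [135,270] [215,430] [215,430] [215,430] [215,430] [215,430]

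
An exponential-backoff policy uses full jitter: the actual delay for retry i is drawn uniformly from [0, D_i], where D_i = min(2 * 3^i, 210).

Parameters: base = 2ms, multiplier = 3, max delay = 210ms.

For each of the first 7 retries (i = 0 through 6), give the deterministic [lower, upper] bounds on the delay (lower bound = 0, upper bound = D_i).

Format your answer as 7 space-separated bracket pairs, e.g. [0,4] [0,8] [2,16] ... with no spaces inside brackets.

Answer: [0,2] [0,6] [0,18] [0,54] [0,162] [0,210] [0,210]

Derivation:
Computing bounds per retry:
  i=0: D_i=min(2*3^0,210)=2, bounds=[0,2]
  i=1: D_i=min(2*3^1,210)=6, bounds=[0,6]
  i=2: D_i=min(2*3^2,210)=18, bounds=[0,18]
  i=3: D_i=min(2*3^3,210)=54, bounds=[0,54]
  i=4: D_i=min(2*3^4,210)=162, bounds=[0,162]
  i=5: D_i=min(2*3^5,210)=210, bounds=[0,210]
  i=6: D_i=min(2*3^6,210)=210, bounds=[0,210]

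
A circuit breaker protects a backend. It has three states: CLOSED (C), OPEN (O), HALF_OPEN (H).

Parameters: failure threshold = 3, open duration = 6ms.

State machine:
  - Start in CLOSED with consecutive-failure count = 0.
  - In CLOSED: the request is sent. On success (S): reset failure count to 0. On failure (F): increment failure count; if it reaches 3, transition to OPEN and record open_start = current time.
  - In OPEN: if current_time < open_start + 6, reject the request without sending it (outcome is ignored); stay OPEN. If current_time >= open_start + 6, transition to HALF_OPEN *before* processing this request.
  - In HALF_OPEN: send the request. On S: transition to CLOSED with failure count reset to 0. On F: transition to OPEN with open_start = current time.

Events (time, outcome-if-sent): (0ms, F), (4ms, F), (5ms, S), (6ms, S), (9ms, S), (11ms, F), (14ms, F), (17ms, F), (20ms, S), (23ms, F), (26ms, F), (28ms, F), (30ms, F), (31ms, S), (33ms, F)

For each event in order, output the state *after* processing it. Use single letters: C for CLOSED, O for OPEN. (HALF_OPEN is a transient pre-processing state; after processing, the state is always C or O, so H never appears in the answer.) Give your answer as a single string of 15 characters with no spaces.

State after each event:
  event#1 t=0ms outcome=F: state=CLOSED
  event#2 t=4ms outcome=F: state=CLOSED
  event#3 t=5ms outcome=S: state=CLOSED
  event#4 t=6ms outcome=S: state=CLOSED
  event#5 t=9ms outcome=S: state=CLOSED
  event#6 t=11ms outcome=F: state=CLOSED
  event#7 t=14ms outcome=F: state=CLOSED
  event#8 t=17ms outcome=F: state=OPEN
  event#9 t=20ms outcome=S: state=OPEN
  event#10 t=23ms outcome=F: state=OPEN
  event#11 t=26ms outcome=F: state=OPEN
  event#12 t=28ms outcome=F: state=OPEN
  event#13 t=30ms outcome=F: state=OPEN
  event#14 t=31ms outcome=S: state=OPEN
  event#15 t=33ms outcome=F: state=OPEN

Answer: CCCCCCCOOOOOOOO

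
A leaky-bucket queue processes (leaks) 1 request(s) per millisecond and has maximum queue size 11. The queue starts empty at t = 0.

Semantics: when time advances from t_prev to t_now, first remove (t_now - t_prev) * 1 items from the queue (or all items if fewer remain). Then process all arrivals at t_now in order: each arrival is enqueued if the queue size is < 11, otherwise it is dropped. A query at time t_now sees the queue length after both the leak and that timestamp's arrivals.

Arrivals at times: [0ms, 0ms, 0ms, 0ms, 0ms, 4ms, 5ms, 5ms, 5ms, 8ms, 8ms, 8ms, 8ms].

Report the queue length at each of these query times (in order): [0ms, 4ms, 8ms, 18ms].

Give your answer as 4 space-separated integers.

Queue lengths at query times:
  query t=0ms: backlog = 5
  query t=4ms: backlog = 2
  query t=8ms: backlog = 5
  query t=18ms: backlog = 0

Answer: 5 2 5 0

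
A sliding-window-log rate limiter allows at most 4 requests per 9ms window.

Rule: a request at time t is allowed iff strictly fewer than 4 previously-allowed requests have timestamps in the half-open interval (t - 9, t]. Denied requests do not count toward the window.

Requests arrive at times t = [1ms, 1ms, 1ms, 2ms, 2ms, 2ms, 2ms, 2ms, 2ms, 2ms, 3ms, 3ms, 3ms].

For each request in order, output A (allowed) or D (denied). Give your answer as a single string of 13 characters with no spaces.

Tracking allowed requests in the window:
  req#1 t=1ms: ALLOW
  req#2 t=1ms: ALLOW
  req#3 t=1ms: ALLOW
  req#4 t=2ms: ALLOW
  req#5 t=2ms: DENY
  req#6 t=2ms: DENY
  req#7 t=2ms: DENY
  req#8 t=2ms: DENY
  req#9 t=2ms: DENY
  req#10 t=2ms: DENY
  req#11 t=3ms: DENY
  req#12 t=3ms: DENY
  req#13 t=3ms: DENY

Answer: AAAADDDDDDDDD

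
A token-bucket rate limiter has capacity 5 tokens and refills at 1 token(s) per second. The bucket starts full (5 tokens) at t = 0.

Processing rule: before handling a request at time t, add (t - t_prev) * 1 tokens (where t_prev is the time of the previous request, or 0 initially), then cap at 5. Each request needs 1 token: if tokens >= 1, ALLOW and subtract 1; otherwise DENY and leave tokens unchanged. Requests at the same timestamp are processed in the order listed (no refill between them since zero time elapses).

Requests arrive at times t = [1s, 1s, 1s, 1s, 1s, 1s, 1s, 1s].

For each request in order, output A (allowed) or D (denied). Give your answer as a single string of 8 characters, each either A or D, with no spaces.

Answer: AAAAADDD

Derivation:
Simulating step by step:
  req#1 t=1s: ALLOW
  req#2 t=1s: ALLOW
  req#3 t=1s: ALLOW
  req#4 t=1s: ALLOW
  req#5 t=1s: ALLOW
  req#6 t=1s: DENY
  req#7 t=1s: DENY
  req#8 t=1s: DENY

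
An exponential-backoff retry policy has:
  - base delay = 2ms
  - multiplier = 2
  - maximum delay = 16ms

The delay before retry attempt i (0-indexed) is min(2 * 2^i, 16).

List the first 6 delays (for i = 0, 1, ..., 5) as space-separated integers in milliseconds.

Answer: 2 4 8 16 16 16

Derivation:
Computing each delay:
  i=0: min(2*2^0, 16) = 2
  i=1: min(2*2^1, 16) = 4
  i=2: min(2*2^2, 16) = 8
  i=3: min(2*2^3, 16) = 16
  i=4: min(2*2^4, 16) = 16
  i=5: min(2*2^5, 16) = 16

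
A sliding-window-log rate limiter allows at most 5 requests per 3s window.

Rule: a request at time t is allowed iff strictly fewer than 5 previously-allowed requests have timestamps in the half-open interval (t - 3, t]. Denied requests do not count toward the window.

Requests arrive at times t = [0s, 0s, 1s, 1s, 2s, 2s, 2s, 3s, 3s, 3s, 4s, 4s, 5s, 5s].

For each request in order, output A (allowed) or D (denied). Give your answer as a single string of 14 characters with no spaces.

Answer: AAAAADDAADAAAD

Derivation:
Tracking allowed requests in the window:
  req#1 t=0s: ALLOW
  req#2 t=0s: ALLOW
  req#3 t=1s: ALLOW
  req#4 t=1s: ALLOW
  req#5 t=2s: ALLOW
  req#6 t=2s: DENY
  req#7 t=2s: DENY
  req#8 t=3s: ALLOW
  req#9 t=3s: ALLOW
  req#10 t=3s: DENY
  req#11 t=4s: ALLOW
  req#12 t=4s: ALLOW
  req#13 t=5s: ALLOW
  req#14 t=5s: DENY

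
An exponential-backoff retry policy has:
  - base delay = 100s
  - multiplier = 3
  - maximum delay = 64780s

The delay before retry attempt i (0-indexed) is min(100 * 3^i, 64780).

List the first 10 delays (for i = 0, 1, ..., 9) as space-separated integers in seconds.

Answer: 100 300 900 2700 8100 24300 64780 64780 64780 64780

Derivation:
Computing each delay:
  i=0: min(100*3^0, 64780) = 100
  i=1: min(100*3^1, 64780) = 300
  i=2: min(100*3^2, 64780) = 900
  i=3: min(100*3^3, 64780) = 2700
  i=4: min(100*3^4, 64780) = 8100
  i=5: min(100*3^5, 64780) = 24300
  i=6: min(100*3^6, 64780) = 64780
  i=7: min(100*3^7, 64780) = 64780
  i=8: min(100*3^8, 64780) = 64780
  i=9: min(100*3^9, 64780) = 64780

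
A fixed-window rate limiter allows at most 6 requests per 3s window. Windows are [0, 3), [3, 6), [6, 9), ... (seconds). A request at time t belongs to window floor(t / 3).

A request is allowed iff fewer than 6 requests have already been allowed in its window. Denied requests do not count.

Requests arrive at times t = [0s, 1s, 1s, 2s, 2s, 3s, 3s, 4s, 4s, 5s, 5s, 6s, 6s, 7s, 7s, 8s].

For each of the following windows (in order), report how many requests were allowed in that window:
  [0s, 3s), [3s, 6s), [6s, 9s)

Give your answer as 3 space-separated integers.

Answer: 5 6 5

Derivation:
Processing requests:
  req#1 t=0s (window 0): ALLOW
  req#2 t=1s (window 0): ALLOW
  req#3 t=1s (window 0): ALLOW
  req#4 t=2s (window 0): ALLOW
  req#5 t=2s (window 0): ALLOW
  req#6 t=3s (window 1): ALLOW
  req#7 t=3s (window 1): ALLOW
  req#8 t=4s (window 1): ALLOW
  req#9 t=4s (window 1): ALLOW
  req#10 t=5s (window 1): ALLOW
  req#11 t=5s (window 1): ALLOW
  req#12 t=6s (window 2): ALLOW
  req#13 t=6s (window 2): ALLOW
  req#14 t=7s (window 2): ALLOW
  req#15 t=7s (window 2): ALLOW
  req#16 t=8s (window 2): ALLOW

Allowed counts by window: 5 6 5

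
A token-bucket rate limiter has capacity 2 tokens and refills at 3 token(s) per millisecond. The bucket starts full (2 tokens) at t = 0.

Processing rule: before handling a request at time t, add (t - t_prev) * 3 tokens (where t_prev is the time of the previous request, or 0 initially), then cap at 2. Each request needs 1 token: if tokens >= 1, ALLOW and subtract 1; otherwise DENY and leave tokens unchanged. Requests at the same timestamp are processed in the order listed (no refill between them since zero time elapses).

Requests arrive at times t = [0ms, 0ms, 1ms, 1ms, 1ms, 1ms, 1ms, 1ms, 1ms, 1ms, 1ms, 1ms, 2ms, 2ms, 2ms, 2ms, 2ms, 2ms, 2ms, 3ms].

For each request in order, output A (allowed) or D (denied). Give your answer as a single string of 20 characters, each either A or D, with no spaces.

Simulating step by step:
  req#1 t=0ms: ALLOW
  req#2 t=0ms: ALLOW
  req#3 t=1ms: ALLOW
  req#4 t=1ms: ALLOW
  req#5 t=1ms: DENY
  req#6 t=1ms: DENY
  req#7 t=1ms: DENY
  req#8 t=1ms: DENY
  req#9 t=1ms: DENY
  req#10 t=1ms: DENY
  req#11 t=1ms: DENY
  req#12 t=1ms: DENY
  req#13 t=2ms: ALLOW
  req#14 t=2ms: ALLOW
  req#15 t=2ms: DENY
  req#16 t=2ms: DENY
  req#17 t=2ms: DENY
  req#18 t=2ms: DENY
  req#19 t=2ms: DENY
  req#20 t=3ms: ALLOW

Answer: AAAADDDDDDDDAADDDDDA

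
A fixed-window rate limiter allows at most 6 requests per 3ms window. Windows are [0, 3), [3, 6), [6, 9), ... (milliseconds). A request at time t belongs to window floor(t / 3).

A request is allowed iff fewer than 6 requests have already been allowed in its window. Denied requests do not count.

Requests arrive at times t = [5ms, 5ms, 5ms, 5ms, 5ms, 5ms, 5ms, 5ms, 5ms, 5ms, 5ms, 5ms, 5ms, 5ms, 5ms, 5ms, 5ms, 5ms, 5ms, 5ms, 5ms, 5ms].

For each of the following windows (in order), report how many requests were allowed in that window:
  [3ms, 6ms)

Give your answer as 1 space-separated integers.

Answer: 6

Derivation:
Processing requests:
  req#1 t=5ms (window 1): ALLOW
  req#2 t=5ms (window 1): ALLOW
  req#3 t=5ms (window 1): ALLOW
  req#4 t=5ms (window 1): ALLOW
  req#5 t=5ms (window 1): ALLOW
  req#6 t=5ms (window 1): ALLOW
  req#7 t=5ms (window 1): DENY
  req#8 t=5ms (window 1): DENY
  req#9 t=5ms (window 1): DENY
  req#10 t=5ms (window 1): DENY
  req#11 t=5ms (window 1): DENY
  req#12 t=5ms (window 1): DENY
  req#13 t=5ms (window 1): DENY
  req#14 t=5ms (window 1): DENY
  req#15 t=5ms (window 1): DENY
  req#16 t=5ms (window 1): DENY
  req#17 t=5ms (window 1): DENY
  req#18 t=5ms (window 1): DENY
  req#19 t=5ms (window 1): DENY
  req#20 t=5ms (window 1): DENY
  req#21 t=5ms (window 1): DENY
  req#22 t=5ms (window 1): DENY

Allowed counts by window: 6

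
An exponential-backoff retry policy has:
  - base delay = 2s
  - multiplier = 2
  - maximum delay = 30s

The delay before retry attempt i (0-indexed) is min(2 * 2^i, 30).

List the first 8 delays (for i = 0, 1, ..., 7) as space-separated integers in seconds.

Computing each delay:
  i=0: min(2*2^0, 30) = 2
  i=1: min(2*2^1, 30) = 4
  i=2: min(2*2^2, 30) = 8
  i=3: min(2*2^3, 30) = 16
  i=4: min(2*2^4, 30) = 30
  i=5: min(2*2^5, 30) = 30
  i=6: min(2*2^6, 30) = 30
  i=7: min(2*2^7, 30) = 30

Answer: 2 4 8 16 30 30 30 30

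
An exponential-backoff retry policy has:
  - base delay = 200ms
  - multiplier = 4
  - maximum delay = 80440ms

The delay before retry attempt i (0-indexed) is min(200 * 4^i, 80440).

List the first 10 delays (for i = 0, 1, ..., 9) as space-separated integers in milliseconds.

Answer: 200 800 3200 12800 51200 80440 80440 80440 80440 80440

Derivation:
Computing each delay:
  i=0: min(200*4^0, 80440) = 200
  i=1: min(200*4^1, 80440) = 800
  i=2: min(200*4^2, 80440) = 3200
  i=3: min(200*4^3, 80440) = 12800
  i=4: min(200*4^4, 80440) = 51200
  i=5: min(200*4^5, 80440) = 80440
  i=6: min(200*4^6, 80440) = 80440
  i=7: min(200*4^7, 80440) = 80440
  i=8: min(200*4^8, 80440) = 80440
  i=9: min(200*4^9, 80440) = 80440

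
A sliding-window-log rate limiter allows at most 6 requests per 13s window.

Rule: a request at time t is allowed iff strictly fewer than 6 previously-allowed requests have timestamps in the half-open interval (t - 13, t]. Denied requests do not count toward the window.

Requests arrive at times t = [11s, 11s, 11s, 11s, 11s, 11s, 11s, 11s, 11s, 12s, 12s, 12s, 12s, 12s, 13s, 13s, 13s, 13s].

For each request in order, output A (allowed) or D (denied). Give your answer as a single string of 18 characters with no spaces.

Answer: AAAAAADDDDDDDDDDDD

Derivation:
Tracking allowed requests in the window:
  req#1 t=11s: ALLOW
  req#2 t=11s: ALLOW
  req#3 t=11s: ALLOW
  req#4 t=11s: ALLOW
  req#5 t=11s: ALLOW
  req#6 t=11s: ALLOW
  req#7 t=11s: DENY
  req#8 t=11s: DENY
  req#9 t=11s: DENY
  req#10 t=12s: DENY
  req#11 t=12s: DENY
  req#12 t=12s: DENY
  req#13 t=12s: DENY
  req#14 t=12s: DENY
  req#15 t=13s: DENY
  req#16 t=13s: DENY
  req#17 t=13s: DENY
  req#18 t=13s: DENY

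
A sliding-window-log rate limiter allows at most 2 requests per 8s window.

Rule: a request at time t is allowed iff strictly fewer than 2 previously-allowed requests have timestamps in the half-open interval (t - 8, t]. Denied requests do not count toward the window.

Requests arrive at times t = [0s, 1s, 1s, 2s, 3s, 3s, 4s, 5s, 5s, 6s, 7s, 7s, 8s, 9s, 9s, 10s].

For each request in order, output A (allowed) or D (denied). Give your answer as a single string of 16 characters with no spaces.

Tracking allowed requests in the window:
  req#1 t=0s: ALLOW
  req#2 t=1s: ALLOW
  req#3 t=1s: DENY
  req#4 t=2s: DENY
  req#5 t=3s: DENY
  req#6 t=3s: DENY
  req#7 t=4s: DENY
  req#8 t=5s: DENY
  req#9 t=5s: DENY
  req#10 t=6s: DENY
  req#11 t=7s: DENY
  req#12 t=7s: DENY
  req#13 t=8s: ALLOW
  req#14 t=9s: ALLOW
  req#15 t=9s: DENY
  req#16 t=10s: DENY

Answer: AADDDDDDDDDDAADD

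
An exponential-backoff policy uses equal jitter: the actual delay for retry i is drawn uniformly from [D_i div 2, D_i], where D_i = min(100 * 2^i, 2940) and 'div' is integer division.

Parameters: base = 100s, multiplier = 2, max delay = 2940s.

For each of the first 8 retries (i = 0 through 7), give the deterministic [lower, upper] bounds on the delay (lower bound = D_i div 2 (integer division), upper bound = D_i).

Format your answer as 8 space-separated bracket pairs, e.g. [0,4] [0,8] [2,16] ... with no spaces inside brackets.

Answer: [50,100] [100,200] [200,400] [400,800] [800,1600] [1470,2940] [1470,2940] [1470,2940]

Derivation:
Computing bounds per retry:
  i=0: D_i=min(100*2^0,2940)=100, bounds=[50,100]
  i=1: D_i=min(100*2^1,2940)=200, bounds=[100,200]
  i=2: D_i=min(100*2^2,2940)=400, bounds=[200,400]
  i=3: D_i=min(100*2^3,2940)=800, bounds=[400,800]
  i=4: D_i=min(100*2^4,2940)=1600, bounds=[800,1600]
  i=5: D_i=min(100*2^5,2940)=2940, bounds=[1470,2940]
  i=6: D_i=min(100*2^6,2940)=2940, bounds=[1470,2940]
  i=7: D_i=min(100*2^7,2940)=2940, bounds=[1470,2940]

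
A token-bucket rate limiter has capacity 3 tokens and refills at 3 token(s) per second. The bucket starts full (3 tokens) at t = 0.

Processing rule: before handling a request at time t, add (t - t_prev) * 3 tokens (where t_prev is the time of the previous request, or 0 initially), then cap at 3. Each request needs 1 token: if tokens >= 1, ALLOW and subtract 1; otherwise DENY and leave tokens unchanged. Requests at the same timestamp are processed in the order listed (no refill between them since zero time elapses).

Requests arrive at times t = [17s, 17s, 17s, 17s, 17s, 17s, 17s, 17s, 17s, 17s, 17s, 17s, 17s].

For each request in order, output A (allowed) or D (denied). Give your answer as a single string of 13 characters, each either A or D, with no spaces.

Answer: AAADDDDDDDDDD

Derivation:
Simulating step by step:
  req#1 t=17s: ALLOW
  req#2 t=17s: ALLOW
  req#3 t=17s: ALLOW
  req#4 t=17s: DENY
  req#5 t=17s: DENY
  req#6 t=17s: DENY
  req#7 t=17s: DENY
  req#8 t=17s: DENY
  req#9 t=17s: DENY
  req#10 t=17s: DENY
  req#11 t=17s: DENY
  req#12 t=17s: DENY
  req#13 t=17s: DENY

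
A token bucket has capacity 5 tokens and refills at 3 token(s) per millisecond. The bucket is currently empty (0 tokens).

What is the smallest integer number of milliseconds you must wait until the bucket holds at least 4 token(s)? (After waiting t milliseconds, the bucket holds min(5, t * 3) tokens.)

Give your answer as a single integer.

Need t * 3 >= 4, so t >= 4/3.
Smallest integer t = ceil(4/3) = 2.

Answer: 2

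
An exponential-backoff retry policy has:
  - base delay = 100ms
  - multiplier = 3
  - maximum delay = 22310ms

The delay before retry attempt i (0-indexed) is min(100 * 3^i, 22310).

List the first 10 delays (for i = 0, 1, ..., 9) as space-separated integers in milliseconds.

Answer: 100 300 900 2700 8100 22310 22310 22310 22310 22310

Derivation:
Computing each delay:
  i=0: min(100*3^0, 22310) = 100
  i=1: min(100*3^1, 22310) = 300
  i=2: min(100*3^2, 22310) = 900
  i=3: min(100*3^3, 22310) = 2700
  i=4: min(100*3^4, 22310) = 8100
  i=5: min(100*3^5, 22310) = 22310
  i=6: min(100*3^6, 22310) = 22310
  i=7: min(100*3^7, 22310) = 22310
  i=8: min(100*3^8, 22310) = 22310
  i=9: min(100*3^9, 22310) = 22310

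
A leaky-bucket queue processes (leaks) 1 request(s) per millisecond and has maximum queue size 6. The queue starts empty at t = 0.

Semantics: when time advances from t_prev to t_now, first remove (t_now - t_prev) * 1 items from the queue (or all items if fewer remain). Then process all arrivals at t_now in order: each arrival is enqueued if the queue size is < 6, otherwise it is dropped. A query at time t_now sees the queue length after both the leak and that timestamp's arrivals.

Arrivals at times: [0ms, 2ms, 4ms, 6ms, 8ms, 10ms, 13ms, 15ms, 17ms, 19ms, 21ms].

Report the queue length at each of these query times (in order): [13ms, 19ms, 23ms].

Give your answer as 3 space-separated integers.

Queue lengths at query times:
  query t=13ms: backlog = 1
  query t=19ms: backlog = 1
  query t=23ms: backlog = 0

Answer: 1 1 0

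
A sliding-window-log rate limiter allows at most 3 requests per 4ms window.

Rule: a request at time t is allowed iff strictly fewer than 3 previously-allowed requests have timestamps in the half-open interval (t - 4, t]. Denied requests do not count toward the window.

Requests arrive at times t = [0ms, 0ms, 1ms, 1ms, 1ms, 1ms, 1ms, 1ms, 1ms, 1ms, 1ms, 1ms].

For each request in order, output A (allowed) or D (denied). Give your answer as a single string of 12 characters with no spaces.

Tracking allowed requests in the window:
  req#1 t=0ms: ALLOW
  req#2 t=0ms: ALLOW
  req#3 t=1ms: ALLOW
  req#4 t=1ms: DENY
  req#5 t=1ms: DENY
  req#6 t=1ms: DENY
  req#7 t=1ms: DENY
  req#8 t=1ms: DENY
  req#9 t=1ms: DENY
  req#10 t=1ms: DENY
  req#11 t=1ms: DENY
  req#12 t=1ms: DENY

Answer: AAADDDDDDDDD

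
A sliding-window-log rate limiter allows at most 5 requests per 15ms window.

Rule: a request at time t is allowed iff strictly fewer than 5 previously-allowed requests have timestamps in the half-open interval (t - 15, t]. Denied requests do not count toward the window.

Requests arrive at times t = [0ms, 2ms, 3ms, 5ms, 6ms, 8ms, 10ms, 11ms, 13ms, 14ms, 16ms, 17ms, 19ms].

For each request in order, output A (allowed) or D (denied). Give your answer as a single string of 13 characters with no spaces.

Tracking allowed requests in the window:
  req#1 t=0ms: ALLOW
  req#2 t=2ms: ALLOW
  req#3 t=3ms: ALLOW
  req#4 t=5ms: ALLOW
  req#5 t=6ms: ALLOW
  req#6 t=8ms: DENY
  req#7 t=10ms: DENY
  req#8 t=11ms: DENY
  req#9 t=13ms: DENY
  req#10 t=14ms: DENY
  req#11 t=16ms: ALLOW
  req#12 t=17ms: ALLOW
  req#13 t=19ms: ALLOW

Answer: AAAAADDDDDAAA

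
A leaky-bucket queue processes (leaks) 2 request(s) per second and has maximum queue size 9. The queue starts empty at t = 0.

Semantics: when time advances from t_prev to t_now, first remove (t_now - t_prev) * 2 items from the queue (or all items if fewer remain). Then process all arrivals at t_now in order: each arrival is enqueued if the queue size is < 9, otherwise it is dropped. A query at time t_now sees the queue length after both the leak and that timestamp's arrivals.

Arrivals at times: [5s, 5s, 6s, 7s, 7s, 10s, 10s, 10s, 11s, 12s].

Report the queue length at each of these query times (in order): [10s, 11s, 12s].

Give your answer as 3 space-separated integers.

Answer: 3 2 1

Derivation:
Queue lengths at query times:
  query t=10s: backlog = 3
  query t=11s: backlog = 2
  query t=12s: backlog = 1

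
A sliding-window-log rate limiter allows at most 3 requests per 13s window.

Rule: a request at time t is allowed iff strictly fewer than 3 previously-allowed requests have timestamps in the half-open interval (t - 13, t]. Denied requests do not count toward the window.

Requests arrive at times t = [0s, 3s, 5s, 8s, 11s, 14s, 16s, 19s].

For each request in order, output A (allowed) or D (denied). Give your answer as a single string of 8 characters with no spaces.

Answer: AAADDAAA

Derivation:
Tracking allowed requests in the window:
  req#1 t=0s: ALLOW
  req#2 t=3s: ALLOW
  req#3 t=5s: ALLOW
  req#4 t=8s: DENY
  req#5 t=11s: DENY
  req#6 t=14s: ALLOW
  req#7 t=16s: ALLOW
  req#8 t=19s: ALLOW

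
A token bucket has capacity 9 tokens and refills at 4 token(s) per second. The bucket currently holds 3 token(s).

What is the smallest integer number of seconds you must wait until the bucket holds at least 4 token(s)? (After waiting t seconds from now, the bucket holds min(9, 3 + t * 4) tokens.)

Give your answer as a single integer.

Need 3 + t * 4 >= 4, so t >= 1/4.
Smallest integer t = ceil(1/4) = 1.

Answer: 1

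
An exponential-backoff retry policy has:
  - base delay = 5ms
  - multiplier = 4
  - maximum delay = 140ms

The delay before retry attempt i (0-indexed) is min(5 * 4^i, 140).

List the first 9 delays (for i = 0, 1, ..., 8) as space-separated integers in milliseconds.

Answer: 5 20 80 140 140 140 140 140 140

Derivation:
Computing each delay:
  i=0: min(5*4^0, 140) = 5
  i=1: min(5*4^1, 140) = 20
  i=2: min(5*4^2, 140) = 80
  i=3: min(5*4^3, 140) = 140
  i=4: min(5*4^4, 140) = 140
  i=5: min(5*4^5, 140) = 140
  i=6: min(5*4^6, 140) = 140
  i=7: min(5*4^7, 140) = 140
  i=8: min(5*4^8, 140) = 140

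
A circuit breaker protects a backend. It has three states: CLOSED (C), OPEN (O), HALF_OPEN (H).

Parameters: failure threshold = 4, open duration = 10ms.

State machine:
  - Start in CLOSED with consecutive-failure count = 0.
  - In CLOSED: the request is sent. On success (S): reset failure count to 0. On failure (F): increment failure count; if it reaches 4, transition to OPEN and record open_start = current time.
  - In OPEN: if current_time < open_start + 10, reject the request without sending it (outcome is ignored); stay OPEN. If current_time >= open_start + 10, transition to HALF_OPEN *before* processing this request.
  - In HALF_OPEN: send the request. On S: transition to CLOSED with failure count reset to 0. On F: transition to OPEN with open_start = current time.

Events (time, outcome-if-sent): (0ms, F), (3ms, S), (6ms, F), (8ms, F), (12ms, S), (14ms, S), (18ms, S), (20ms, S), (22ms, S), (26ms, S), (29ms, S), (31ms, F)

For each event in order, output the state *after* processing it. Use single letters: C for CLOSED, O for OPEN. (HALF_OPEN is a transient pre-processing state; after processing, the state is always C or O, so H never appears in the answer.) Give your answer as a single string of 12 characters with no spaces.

Answer: CCCCCCCCCCCC

Derivation:
State after each event:
  event#1 t=0ms outcome=F: state=CLOSED
  event#2 t=3ms outcome=S: state=CLOSED
  event#3 t=6ms outcome=F: state=CLOSED
  event#4 t=8ms outcome=F: state=CLOSED
  event#5 t=12ms outcome=S: state=CLOSED
  event#6 t=14ms outcome=S: state=CLOSED
  event#7 t=18ms outcome=S: state=CLOSED
  event#8 t=20ms outcome=S: state=CLOSED
  event#9 t=22ms outcome=S: state=CLOSED
  event#10 t=26ms outcome=S: state=CLOSED
  event#11 t=29ms outcome=S: state=CLOSED
  event#12 t=31ms outcome=F: state=CLOSED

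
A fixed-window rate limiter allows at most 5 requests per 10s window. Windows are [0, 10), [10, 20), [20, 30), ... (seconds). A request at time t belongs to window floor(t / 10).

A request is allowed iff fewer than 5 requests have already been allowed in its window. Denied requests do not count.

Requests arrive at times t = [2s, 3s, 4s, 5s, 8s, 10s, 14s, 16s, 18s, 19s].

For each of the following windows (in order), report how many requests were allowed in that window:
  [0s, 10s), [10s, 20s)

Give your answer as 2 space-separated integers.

Processing requests:
  req#1 t=2s (window 0): ALLOW
  req#2 t=3s (window 0): ALLOW
  req#3 t=4s (window 0): ALLOW
  req#4 t=5s (window 0): ALLOW
  req#5 t=8s (window 0): ALLOW
  req#6 t=10s (window 1): ALLOW
  req#7 t=14s (window 1): ALLOW
  req#8 t=16s (window 1): ALLOW
  req#9 t=18s (window 1): ALLOW
  req#10 t=19s (window 1): ALLOW

Allowed counts by window: 5 5

Answer: 5 5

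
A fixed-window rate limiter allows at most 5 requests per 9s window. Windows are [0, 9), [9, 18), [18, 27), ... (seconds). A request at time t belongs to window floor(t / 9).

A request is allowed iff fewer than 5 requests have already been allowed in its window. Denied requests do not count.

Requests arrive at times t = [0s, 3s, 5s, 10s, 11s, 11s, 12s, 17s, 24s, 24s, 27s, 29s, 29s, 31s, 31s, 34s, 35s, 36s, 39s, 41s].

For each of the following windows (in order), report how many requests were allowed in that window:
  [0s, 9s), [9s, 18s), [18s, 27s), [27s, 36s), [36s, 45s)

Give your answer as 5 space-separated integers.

Answer: 3 5 2 5 3

Derivation:
Processing requests:
  req#1 t=0s (window 0): ALLOW
  req#2 t=3s (window 0): ALLOW
  req#3 t=5s (window 0): ALLOW
  req#4 t=10s (window 1): ALLOW
  req#5 t=11s (window 1): ALLOW
  req#6 t=11s (window 1): ALLOW
  req#7 t=12s (window 1): ALLOW
  req#8 t=17s (window 1): ALLOW
  req#9 t=24s (window 2): ALLOW
  req#10 t=24s (window 2): ALLOW
  req#11 t=27s (window 3): ALLOW
  req#12 t=29s (window 3): ALLOW
  req#13 t=29s (window 3): ALLOW
  req#14 t=31s (window 3): ALLOW
  req#15 t=31s (window 3): ALLOW
  req#16 t=34s (window 3): DENY
  req#17 t=35s (window 3): DENY
  req#18 t=36s (window 4): ALLOW
  req#19 t=39s (window 4): ALLOW
  req#20 t=41s (window 4): ALLOW

Allowed counts by window: 3 5 2 5 3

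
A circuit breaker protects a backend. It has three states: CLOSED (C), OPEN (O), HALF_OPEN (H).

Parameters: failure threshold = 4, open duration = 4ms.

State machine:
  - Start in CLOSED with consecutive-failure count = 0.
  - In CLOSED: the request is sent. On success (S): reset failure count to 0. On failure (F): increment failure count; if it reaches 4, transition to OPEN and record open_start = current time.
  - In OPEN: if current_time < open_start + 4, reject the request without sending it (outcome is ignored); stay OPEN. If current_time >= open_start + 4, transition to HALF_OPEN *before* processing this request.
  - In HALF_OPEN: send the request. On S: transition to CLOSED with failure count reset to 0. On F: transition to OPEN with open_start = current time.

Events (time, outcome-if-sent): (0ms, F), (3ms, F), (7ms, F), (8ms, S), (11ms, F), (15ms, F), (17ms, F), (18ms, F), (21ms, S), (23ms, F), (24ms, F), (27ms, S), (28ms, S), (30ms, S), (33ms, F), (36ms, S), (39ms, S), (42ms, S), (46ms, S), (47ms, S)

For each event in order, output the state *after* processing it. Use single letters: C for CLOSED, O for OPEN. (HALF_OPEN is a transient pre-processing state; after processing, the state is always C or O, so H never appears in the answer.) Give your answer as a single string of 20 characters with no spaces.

State after each event:
  event#1 t=0ms outcome=F: state=CLOSED
  event#2 t=3ms outcome=F: state=CLOSED
  event#3 t=7ms outcome=F: state=CLOSED
  event#4 t=8ms outcome=S: state=CLOSED
  event#5 t=11ms outcome=F: state=CLOSED
  event#6 t=15ms outcome=F: state=CLOSED
  event#7 t=17ms outcome=F: state=CLOSED
  event#8 t=18ms outcome=F: state=OPEN
  event#9 t=21ms outcome=S: state=OPEN
  event#10 t=23ms outcome=F: state=OPEN
  event#11 t=24ms outcome=F: state=OPEN
  event#12 t=27ms outcome=S: state=CLOSED
  event#13 t=28ms outcome=S: state=CLOSED
  event#14 t=30ms outcome=S: state=CLOSED
  event#15 t=33ms outcome=F: state=CLOSED
  event#16 t=36ms outcome=S: state=CLOSED
  event#17 t=39ms outcome=S: state=CLOSED
  event#18 t=42ms outcome=S: state=CLOSED
  event#19 t=46ms outcome=S: state=CLOSED
  event#20 t=47ms outcome=S: state=CLOSED

Answer: CCCCCCCOOOOCCCCCCCCC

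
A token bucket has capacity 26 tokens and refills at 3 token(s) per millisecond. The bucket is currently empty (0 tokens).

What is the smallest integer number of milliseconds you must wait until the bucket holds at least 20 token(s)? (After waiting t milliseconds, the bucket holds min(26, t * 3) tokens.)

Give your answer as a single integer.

Need t * 3 >= 20, so t >= 20/3.
Smallest integer t = ceil(20/3) = 7.

Answer: 7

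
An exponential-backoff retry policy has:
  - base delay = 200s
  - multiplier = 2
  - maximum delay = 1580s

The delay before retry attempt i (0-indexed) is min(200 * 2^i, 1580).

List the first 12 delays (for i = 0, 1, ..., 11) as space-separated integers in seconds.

Computing each delay:
  i=0: min(200*2^0, 1580) = 200
  i=1: min(200*2^1, 1580) = 400
  i=2: min(200*2^2, 1580) = 800
  i=3: min(200*2^3, 1580) = 1580
  i=4: min(200*2^4, 1580) = 1580
  i=5: min(200*2^5, 1580) = 1580
  i=6: min(200*2^6, 1580) = 1580
  i=7: min(200*2^7, 1580) = 1580
  i=8: min(200*2^8, 1580) = 1580
  i=9: min(200*2^9, 1580) = 1580
  i=10: min(200*2^10, 1580) = 1580
  i=11: min(200*2^11, 1580) = 1580

Answer: 200 400 800 1580 1580 1580 1580 1580 1580 1580 1580 1580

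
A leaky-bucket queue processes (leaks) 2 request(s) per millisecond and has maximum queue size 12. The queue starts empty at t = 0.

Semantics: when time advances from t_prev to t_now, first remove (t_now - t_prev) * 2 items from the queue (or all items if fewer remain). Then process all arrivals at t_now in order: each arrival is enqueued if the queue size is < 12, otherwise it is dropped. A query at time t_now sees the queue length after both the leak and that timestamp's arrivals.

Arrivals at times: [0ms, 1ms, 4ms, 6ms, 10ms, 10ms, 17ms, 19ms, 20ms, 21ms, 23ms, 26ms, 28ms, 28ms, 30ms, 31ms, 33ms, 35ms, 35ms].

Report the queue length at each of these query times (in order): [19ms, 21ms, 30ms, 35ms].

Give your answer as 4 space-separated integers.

Answer: 1 1 1 2

Derivation:
Queue lengths at query times:
  query t=19ms: backlog = 1
  query t=21ms: backlog = 1
  query t=30ms: backlog = 1
  query t=35ms: backlog = 2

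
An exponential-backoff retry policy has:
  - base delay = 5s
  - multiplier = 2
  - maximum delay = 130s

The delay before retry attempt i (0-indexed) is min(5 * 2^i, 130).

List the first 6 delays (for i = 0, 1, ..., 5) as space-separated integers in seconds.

Answer: 5 10 20 40 80 130

Derivation:
Computing each delay:
  i=0: min(5*2^0, 130) = 5
  i=1: min(5*2^1, 130) = 10
  i=2: min(5*2^2, 130) = 20
  i=3: min(5*2^3, 130) = 40
  i=4: min(5*2^4, 130) = 80
  i=5: min(5*2^5, 130) = 130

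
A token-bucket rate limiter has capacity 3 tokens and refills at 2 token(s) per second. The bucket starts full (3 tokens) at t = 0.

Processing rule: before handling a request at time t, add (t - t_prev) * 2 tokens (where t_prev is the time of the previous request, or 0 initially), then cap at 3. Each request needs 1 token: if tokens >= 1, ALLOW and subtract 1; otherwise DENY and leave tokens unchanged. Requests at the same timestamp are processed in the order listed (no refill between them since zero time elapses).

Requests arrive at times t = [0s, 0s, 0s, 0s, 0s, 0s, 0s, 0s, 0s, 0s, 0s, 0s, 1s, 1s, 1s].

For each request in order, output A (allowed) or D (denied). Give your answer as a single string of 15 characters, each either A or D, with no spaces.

Answer: AAADDDDDDDDDAAD

Derivation:
Simulating step by step:
  req#1 t=0s: ALLOW
  req#2 t=0s: ALLOW
  req#3 t=0s: ALLOW
  req#4 t=0s: DENY
  req#5 t=0s: DENY
  req#6 t=0s: DENY
  req#7 t=0s: DENY
  req#8 t=0s: DENY
  req#9 t=0s: DENY
  req#10 t=0s: DENY
  req#11 t=0s: DENY
  req#12 t=0s: DENY
  req#13 t=1s: ALLOW
  req#14 t=1s: ALLOW
  req#15 t=1s: DENY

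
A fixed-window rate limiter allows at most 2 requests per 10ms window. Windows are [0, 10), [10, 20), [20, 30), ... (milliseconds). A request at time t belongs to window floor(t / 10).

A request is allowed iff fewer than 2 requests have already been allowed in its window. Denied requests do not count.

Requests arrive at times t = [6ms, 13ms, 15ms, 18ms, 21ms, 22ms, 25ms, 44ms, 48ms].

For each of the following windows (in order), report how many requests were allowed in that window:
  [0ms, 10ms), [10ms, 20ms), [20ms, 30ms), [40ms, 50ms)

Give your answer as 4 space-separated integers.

Answer: 1 2 2 2

Derivation:
Processing requests:
  req#1 t=6ms (window 0): ALLOW
  req#2 t=13ms (window 1): ALLOW
  req#3 t=15ms (window 1): ALLOW
  req#4 t=18ms (window 1): DENY
  req#5 t=21ms (window 2): ALLOW
  req#6 t=22ms (window 2): ALLOW
  req#7 t=25ms (window 2): DENY
  req#8 t=44ms (window 4): ALLOW
  req#9 t=48ms (window 4): ALLOW

Allowed counts by window: 1 2 2 2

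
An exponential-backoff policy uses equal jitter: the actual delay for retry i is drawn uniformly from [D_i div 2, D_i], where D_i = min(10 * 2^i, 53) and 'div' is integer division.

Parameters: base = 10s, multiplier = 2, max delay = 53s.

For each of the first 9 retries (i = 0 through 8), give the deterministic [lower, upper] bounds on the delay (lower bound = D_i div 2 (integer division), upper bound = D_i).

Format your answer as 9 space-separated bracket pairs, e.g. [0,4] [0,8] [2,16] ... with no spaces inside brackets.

Answer: [5,10] [10,20] [20,40] [26,53] [26,53] [26,53] [26,53] [26,53] [26,53]

Derivation:
Computing bounds per retry:
  i=0: D_i=min(10*2^0,53)=10, bounds=[5,10]
  i=1: D_i=min(10*2^1,53)=20, bounds=[10,20]
  i=2: D_i=min(10*2^2,53)=40, bounds=[20,40]
  i=3: D_i=min(10*2^3,53)=53, bounds=[26,53]
  i=4: D_i=min(10*2^4,53)=53, bounds=[26,53]
  i=5: D_i=min(10*2^5,53)=53, bounds=[26,53]
  i=6: D_i=min(10*2^6,53)=53, bounds=[26,53]
  i=7: D_i=min(10*2^7,53)=53, bounds=[26,53]
  i=8: D_i=min(10*2^8,53)=53, bounds=[26,53]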